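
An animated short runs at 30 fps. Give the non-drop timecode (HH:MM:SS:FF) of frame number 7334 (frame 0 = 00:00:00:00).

00:04:04:14

7334 ÷ 30 = 244 full seconds, remainder 14 frames.
244 s = 0 h 4 min 4 s.
Timecode: 00:04:04:14.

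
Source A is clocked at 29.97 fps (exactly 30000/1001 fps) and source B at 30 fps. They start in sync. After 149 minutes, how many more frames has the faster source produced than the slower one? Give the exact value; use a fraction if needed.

149 min = 8940 s.
A emits 30000/1001 × 8940 = 268200000/1001 frames; B emits 30 × 8940 = 268200.
Difference = 268200/1001 frames (≈ 267.9321); B is ahead of A.

268200/1001 frames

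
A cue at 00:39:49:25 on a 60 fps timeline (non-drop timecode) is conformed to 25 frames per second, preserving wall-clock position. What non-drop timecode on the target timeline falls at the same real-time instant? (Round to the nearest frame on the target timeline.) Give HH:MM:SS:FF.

Source frame index: (0×3600 + 39×60 + 49) × 60 + 25 = 143365.
Real time: 143365 / (60) = 28673/12 s.
Target frame: (28673/12) × (25) = 716825/12 ≈ 59735.417 → 59735.
At 25 labels/s: frame 59735 → 00:39:49:10.

00:39:49:10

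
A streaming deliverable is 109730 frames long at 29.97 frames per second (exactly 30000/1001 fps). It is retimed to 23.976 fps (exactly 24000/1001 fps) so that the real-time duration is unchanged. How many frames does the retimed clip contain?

Target frames = source frames × (target rate / source rate) = 109730 × (24000/1001)/(30000/1001) = 109730 × 4/5 = 87784.

87784 frames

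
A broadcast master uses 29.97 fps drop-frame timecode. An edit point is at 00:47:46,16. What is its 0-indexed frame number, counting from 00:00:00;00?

85910

As if non-drop at 30 labels/s: (0 × 3600 + 47 × 60 + 46) × 30 + 16 = 85996.
Minute boundaries passed: 47; those not divisible by 10: 47 − 4 = 43; dropped labels = 2 × 43 = 86.
Actual frame index = 85996 − 86 = 85910.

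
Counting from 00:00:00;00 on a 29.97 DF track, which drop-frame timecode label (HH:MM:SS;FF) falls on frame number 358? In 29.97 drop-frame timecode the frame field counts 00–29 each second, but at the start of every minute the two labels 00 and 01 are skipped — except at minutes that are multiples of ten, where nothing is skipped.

Ten DF minutes hold 17982 frames, so frame 358 lies in block 0 (frames 0–17981) with 358 frames into that block.
The block's first minute is 1800 frames and the rest 1798 each; 358 frames reaches minute 0, so 0 × 18 + 0 × 2 = 0 labels have been skipped so far.
Adding those back, label number 358 + 0 = 358 at 30 labels/s is 11 s + 28 f = 0 h 0 min 11 s frame 28, i.e. 00:00:11;28.

00:00:11;28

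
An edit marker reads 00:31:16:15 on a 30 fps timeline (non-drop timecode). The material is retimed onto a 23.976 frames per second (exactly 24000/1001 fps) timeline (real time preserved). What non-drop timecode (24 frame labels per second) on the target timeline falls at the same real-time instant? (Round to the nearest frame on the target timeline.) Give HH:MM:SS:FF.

00:31:14:15

Source frame index: (0×3600 + 31×60 + 16) × 30 + 15 = 56295.
Real time: 56295 / (30) = 3753/2 s.
Target frame: (3753/2) × (24000/1001) = 45036000/1001 ≈ 44991.009 → 44991.
At 24 labels/s: frame 44991 → 00:31:14:15.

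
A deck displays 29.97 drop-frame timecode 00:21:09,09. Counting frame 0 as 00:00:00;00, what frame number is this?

38041

As if non-drop at 30 labels/s: (0 × 3600 + 21 × 60 + 9) × 30 + 9 = 38079.
Minute boundaries passed: 21; those not divisible by 10: 21 − 2 = 19; dropped labels = 2 × 19 = 38.
Actual frame index = 38079 − 38 = 38041.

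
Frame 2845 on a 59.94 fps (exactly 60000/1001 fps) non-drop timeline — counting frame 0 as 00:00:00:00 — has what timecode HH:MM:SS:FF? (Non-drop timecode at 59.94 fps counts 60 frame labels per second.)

2845 ÷ 60 = 47 full seconds, remainder 25 frames.
47 s = 0 h 0 min 47 s.
Timecode: 00:00:47:25.

00:00:47:25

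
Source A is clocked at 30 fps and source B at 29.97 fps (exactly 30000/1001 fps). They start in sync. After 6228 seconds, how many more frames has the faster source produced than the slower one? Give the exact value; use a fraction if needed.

186840/1001 frames

A emits 30 × 6228 = 186840 frames; B emits 30000/1001 × 6228 = 186840000/1001.
Difference = 186840/1001 frames (≈ 186.6533); B is behind A.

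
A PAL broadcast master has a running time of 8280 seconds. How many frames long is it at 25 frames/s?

Frames = 8280 × 25 = 207000.

207000 frames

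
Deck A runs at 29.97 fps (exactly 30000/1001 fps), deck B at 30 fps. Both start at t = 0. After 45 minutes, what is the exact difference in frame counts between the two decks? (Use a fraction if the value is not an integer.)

45 min = 2700 s.
A emits 30000/1001 × 2700 = 81000000/1001 frames; B emits 30 × 2700 = 81000.
Difference = 81000/1001 frames (≈ 80.9191); B is ahead of A.

81000/1001 frames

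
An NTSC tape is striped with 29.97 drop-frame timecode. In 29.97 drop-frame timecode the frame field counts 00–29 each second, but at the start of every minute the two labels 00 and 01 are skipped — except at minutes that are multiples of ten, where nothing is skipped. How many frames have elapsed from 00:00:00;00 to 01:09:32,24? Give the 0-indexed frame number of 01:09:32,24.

125058

As if non-drop at 30 labels/s: (1 × 3600 + 9 × 60 + 32) × 30 + 24 = 125184.
Minute boundaries passed: 69; those not divisible by 10: 69 − 6 = 63; dropped labels = 2 × 63 = 126.
Actual frame index = 125184 − 126 = 125058.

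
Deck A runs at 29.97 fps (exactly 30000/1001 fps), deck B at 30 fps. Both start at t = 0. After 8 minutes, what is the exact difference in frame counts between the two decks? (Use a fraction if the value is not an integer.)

14400/1001 frames

8 min = 480 s.
A emits 30000/1001 × 480 = 14400000/1001 frames; B emits 30 × 480 = 14400.
Difference = 14400/1001 frames (≈ 14.3856); B is ahead of A.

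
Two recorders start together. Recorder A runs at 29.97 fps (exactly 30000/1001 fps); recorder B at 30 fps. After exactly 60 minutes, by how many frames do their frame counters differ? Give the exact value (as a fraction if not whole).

60 min = 3600 s.
A emits 30000/1001 × 3600 = 108000000/1001 frames; B emits 30 × 3600 = 108000.
Difference = 108000/1001 frames (≈ 107.8921); B is ahead of A.

108000/1001 frames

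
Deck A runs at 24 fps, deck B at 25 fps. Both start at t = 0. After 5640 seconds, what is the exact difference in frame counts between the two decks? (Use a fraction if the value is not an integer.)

A emits 24 × 5640 = 135360 frames; B emits 25 × 5640 = 141000.
Difference = 5640 frames; B is ahead of A.

5640 frames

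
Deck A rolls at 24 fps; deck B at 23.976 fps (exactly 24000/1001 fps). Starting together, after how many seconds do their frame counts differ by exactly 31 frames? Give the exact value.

The gap grows by |24000/1001 − 24| = 24/1001 frames per second.
Time for a 31-frame gap: 31 ÷ (24/1001) = 31031/24 s.

31031/24 seconds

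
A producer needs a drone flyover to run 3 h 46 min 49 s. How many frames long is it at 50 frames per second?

680450 frames

3 h 46 min 49 s = 13609 s.
Frames = 13609 × 50 = 680450.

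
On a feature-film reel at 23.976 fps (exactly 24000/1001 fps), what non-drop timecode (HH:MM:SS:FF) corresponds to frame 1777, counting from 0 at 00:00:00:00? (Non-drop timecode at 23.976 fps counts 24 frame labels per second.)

00:01:14:01

1777 ÷ 24 = 74 full seconds, remainder 1 frame.
74 s = 0 h 1 min 14 s.
Timecode: 00:01:14:01.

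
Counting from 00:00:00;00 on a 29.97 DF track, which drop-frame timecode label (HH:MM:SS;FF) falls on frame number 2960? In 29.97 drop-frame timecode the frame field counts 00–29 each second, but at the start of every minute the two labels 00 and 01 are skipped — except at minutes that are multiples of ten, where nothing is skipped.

00:01:38;22

Each 10-minute DF block holds 10 × 60 × 30 − 9 × 2 = 17982 frames. 2960 ÷ 17982 → 0 full blocks, remainder 2960.
Within the partial block the first minute is 1800 frames and each further minute 1798, so 1 further minute boundary passed. Total skipped labels = 18 × 0 + 2 × 1 = 2.
Non-drop label index = 2960 + 2 = 2962; at 30 labels/s that is 00:01:38:22, i.e. DF 00:01:38;22.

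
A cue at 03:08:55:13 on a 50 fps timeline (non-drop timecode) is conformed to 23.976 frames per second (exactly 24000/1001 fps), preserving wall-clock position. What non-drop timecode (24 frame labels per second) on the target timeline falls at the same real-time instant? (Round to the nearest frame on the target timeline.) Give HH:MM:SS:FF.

Source frame index: (3×3600 + 8×60 + 55) × 50 + 13 = 566763.
Real time: 566763 / (50) = 566763/50 s.
Target frame: (566763/50) × (24000/1001) = 272046240/1001 ≈ 271774.466 → 271774.
At 24 labels/s: frame 271774 → 03:08:43:22.

03:08:43:22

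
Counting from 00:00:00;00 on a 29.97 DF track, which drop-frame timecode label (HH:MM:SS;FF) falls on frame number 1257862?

Each 10-minute DF block holds 10 × 60 × 30 − 9 × 2 = 17982 frames. 1257862 ÷ 17982 → 69 full blocks, remainder 17104.
Within the partial block the first minute is 1800 frames and each further minute 1798, so 9 further minute boundaries passed. Total skipped labels = 18 × 69 + 2 × 9 = 1260.
Non-drop label index = 1257862 + 1260 = 1259122; at 30 labels/s that is 11:39:30:22, i.e. DF 11:39:30;22.

11:39:30;22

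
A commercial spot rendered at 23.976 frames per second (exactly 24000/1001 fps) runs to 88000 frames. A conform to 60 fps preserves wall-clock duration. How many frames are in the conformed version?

Target frames = source frames × (target rate / source rate) = 88000 × (60)/(24000/1001) = 88000 × 1001/400 = 220220.

220220 frames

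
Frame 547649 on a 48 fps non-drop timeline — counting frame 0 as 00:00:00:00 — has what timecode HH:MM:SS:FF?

03:10:09:17

547649 ÷ 48 = 11409 full seconds, remainder 17 frames.
11409 s = 3 h 10 min 9 s.
Timecode: 03:10:09:17.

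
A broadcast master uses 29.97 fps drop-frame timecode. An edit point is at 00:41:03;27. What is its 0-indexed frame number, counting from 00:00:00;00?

73843

Complete 10-minute blocks: 4, each 17982 frames → 71928.
Remaining 1 whole minute in the current block: 1800 + 0 × 1798 = 1800 frames.
Within the current minute: 3 × 30 + 27 − 2 = 115 (labels ;00/;01 skipped at this minute). Total = 71928 + 1800 + 115 = 73843.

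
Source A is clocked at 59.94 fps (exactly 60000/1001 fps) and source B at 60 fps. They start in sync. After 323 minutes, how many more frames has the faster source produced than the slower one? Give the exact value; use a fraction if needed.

323 min = 19380 s.
A emits 60000/1001 × 19380 = 1162800000/1001 frames; B emits 60 × 19380 = 1162800.
Difference = 1162800/1001 frames (≈ 1161.6384); B is ahead of A.

1162800/1001 frames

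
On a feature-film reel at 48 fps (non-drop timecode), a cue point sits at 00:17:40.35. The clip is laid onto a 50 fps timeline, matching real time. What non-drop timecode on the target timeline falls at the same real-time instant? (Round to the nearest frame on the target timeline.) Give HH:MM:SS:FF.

00:17:40:36

Source frame index: (0×3600 + 17×60 + 40) × 48 + 35 = 50915.
Real time: 50915 / (48) = 50915/48 s.
Target frame: (50915/48) × (50) = 1272875/24 ≈ 53036.458 → 53036.
At 50 labels/s: frame 53036 → 00:17:40:36.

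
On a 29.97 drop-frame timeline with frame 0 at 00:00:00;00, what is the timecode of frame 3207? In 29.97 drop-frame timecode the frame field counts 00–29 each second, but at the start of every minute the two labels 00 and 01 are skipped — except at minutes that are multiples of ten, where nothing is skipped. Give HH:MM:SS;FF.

00:01:46;29

Each 10-minute DF block holds 10 × 60 × 30 − 9 × 2 = 17982 frames. 3207 ÷ 17982 → 0 full blocks, remainder 3207.
Within the partial block the first minute is 1800 frames and each further minute 1798, so 1 further minute boundary passed. Total skipped labels = 18 × 0 + 2 × 1 = 2.
Non-drop label index = 3207 + 2 = 3209; at 30 labels/s that is 00:01:46:29, i.e. DF 00:01:46;29.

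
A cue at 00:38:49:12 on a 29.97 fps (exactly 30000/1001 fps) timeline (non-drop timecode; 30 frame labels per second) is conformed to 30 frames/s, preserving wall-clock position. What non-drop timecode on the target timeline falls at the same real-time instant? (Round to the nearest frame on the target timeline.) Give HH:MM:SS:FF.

Source frame index: (0×3600 + 38×60 + 49) × 30 + 12 = 69882.
Real time: 69882 / (30000/1001) = 11658647/5000 s.
Target frame: (11658647/5000) × (30) = 34975941/500 ≈ 69951.882 → 69952.
At 30 labels/s: frame 69952 → 00:38:51:22.

00:38:51:22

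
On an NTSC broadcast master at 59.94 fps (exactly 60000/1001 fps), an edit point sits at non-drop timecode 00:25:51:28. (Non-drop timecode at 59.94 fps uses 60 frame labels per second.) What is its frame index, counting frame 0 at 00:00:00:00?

frame 93088

Total seconds to the label: (0 × 3600 + 25 × 60 + 51) = 1551.
Frame index = 1551 × 60 + 28 = 93088.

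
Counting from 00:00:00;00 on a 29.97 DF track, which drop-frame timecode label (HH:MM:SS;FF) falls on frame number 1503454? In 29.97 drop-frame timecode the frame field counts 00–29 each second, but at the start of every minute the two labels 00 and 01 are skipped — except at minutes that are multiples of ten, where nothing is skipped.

Each 10-minute DF block holds 10 × 60 × 30 − 9 × 2 = 17982 frames. 1503454 ÷ 17982 → 83 full blocks, remainder 10948.
Within the partial block the first minute is 1800 frames and each further minute 1798, so 6 further minute boundaries passed. Total skipped labels = 18 × 83 + 2 × 6 = 1506.
Non-drop label index = 1503454 + 1506 = 1504960; at 30 labels/s that is 13:56:05:10, i.e. DF 13:56:05;10.

13:56:05;10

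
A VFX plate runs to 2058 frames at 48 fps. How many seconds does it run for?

Running time = 2058 / (48) = 42.875 s.

42.875 seconds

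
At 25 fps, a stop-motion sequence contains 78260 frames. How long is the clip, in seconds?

Running time = 78260 / (25) = 3130.4 s.

3130.4 seconds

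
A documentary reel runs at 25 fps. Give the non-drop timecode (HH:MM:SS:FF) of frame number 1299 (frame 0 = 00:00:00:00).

00:00:51:24

1299 ÷ 25 = 51 full seconds, remainder 24 frames.
51 s = 0 h 0 min 51 s.
Timecode: 00:00:51:24.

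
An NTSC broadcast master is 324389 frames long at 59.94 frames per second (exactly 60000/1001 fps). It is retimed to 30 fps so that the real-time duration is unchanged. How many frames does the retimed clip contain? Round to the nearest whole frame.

162357 frames

Frames at target rate = 324389 × (30) / (60000/1001) = 324713389/2000 ≈ 162356.695.
Nearest whole frame: 162357.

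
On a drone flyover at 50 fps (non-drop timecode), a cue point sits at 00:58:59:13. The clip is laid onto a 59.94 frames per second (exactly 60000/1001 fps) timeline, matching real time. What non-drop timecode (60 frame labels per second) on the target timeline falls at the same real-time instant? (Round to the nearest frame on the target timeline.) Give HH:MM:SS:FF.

Source frame index: (0×3600 + 58×60 + 59) × 50 + 13 = 176963.
Real time: 176963 / (50) = 176963/50 s.
Target frame: (176963/50) × (60000/1001) = 212355600/1001 ≈ 212143.457 → 212143.
At 60 labels/s: frame 212143 → 00:58:55:43.

00:58:55:43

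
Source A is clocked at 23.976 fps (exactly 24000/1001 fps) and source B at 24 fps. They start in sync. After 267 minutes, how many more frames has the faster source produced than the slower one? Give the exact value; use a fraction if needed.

384480/1001 frames

267 min = 16020 s.
A emits 24000/1001 × 16020 = 384480000/1001 frames; B emits 24 × 16020 = 384480.
Difference = 384480/1001 frames (≈ 384.0959); B is ahead of A.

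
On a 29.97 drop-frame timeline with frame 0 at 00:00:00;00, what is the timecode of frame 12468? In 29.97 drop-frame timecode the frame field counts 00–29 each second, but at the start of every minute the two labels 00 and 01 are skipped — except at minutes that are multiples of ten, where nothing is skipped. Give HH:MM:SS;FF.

Ten DF minutes hold 17982 frames, so frame 12468 lies in block 0 (frames 0–17981) with 12468 frames into that block.
The block's first minute is 1800 frames and the rest 1798 each; 12468 frames reaches minute 6, so 0 × 18 + 6 × 2 = 12 labels have been skipped so far.
Adding those back, label number 12468 + 12 = 12480 at 30 labels/s is 416 s + 0 f = 0 h 6 min 56 s frame 0, i.e. 00:06:56;00.

00:06:56;00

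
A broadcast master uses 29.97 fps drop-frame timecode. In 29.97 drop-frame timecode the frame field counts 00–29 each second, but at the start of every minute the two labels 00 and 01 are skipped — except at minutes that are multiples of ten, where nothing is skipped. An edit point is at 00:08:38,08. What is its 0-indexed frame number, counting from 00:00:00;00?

As if non-drop at 30 labels/s: (0 × 3600 + 8 × 60 + 38) × 30 + 8 = 15548.
Minute boundaries passed: 8; those not divisible by 10: 8 − 0 = 8; dropped labels = 2 × 8 = 16.
Actual frame index = 15548 − 16 = 15532.

15532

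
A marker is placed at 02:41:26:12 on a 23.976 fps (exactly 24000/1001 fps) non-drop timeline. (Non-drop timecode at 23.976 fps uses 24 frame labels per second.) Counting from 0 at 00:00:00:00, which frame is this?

Total seconds to the label: (2 × 3600 + 41 × 60 + 26) = 9686.
Frame index = 9686 × 24 + 12 = 232476.

frame 232476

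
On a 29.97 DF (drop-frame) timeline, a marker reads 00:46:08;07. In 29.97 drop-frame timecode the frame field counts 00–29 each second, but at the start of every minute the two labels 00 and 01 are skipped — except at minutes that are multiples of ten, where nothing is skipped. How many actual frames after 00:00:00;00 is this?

Complete 10-minute blocks: 4, each 17982 frames → 71928.
Remaining 6 whole minutes in the current block: 1800 + 5 × 1798 = 10790 frames.
Within the current minute: 8 × 30 + 7 − 2 = 245 (labels ;00/;01 skipped at this minute). Total = 71928 + 10790 + 245 = 82963.

82963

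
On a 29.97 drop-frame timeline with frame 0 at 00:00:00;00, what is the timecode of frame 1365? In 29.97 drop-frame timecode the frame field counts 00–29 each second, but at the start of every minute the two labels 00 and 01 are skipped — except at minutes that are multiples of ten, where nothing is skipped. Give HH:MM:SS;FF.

00:00:45;15

Ten DF minutes hold 17982 frames, so frame 1365 lies in block 0 (frames 0–17981) with 1365 frames into that block.
The block's first minute is 1800 frames and the rest 1798 each; 1365 frames reaches minute 0, so 0 × 18 + 0 × 2 = 0 labels have been skipped so far.
Adding those back, label number 1365 + 0 = 1365 at 30 labels/s is 45 s + 15 f = 0 h 0 min 45 s frame 15, i.e. 00:00:45;15.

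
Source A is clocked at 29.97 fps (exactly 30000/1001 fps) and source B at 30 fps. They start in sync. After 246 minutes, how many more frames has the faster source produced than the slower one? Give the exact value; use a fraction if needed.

246 min = 14760 s.
A emits 30000/1001 × 14760 = 442800000/1001 frames; B emits 30 × 14760 = 442800.
Difference = 442800/1001 frames (≈ 442.3576); B is ahead of A.

442800/1001 frames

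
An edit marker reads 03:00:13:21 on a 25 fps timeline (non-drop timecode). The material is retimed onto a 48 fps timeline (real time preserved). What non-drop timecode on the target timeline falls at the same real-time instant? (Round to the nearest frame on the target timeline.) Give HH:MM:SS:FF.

Source frame index: (3×3600 + 0×60 + 13) × 25 + 21 = 270346.
Real time: 270346 / (25) = 270346/25 s.
Target frame: (270346/25) × (48) = 12976608/25 ≈ 519064.320 → 519064.
At 48 labels/s: frame 519064 → 03:00:13:40.

03:00:13:40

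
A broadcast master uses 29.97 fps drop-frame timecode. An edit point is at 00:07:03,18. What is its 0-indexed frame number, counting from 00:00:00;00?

12694

Complete 10-minute blocks: 0, each 17982 frames → 0.
Remaining 7 whole minutes in the current block: 1800 + 6 × 1798 = 12588 frames.
Within the current minute: 3 × 30 + 18 − 2 = 106 (labels ;00/;01 skipped at this minute). Total = 0 + 12588 + 106 = 12694.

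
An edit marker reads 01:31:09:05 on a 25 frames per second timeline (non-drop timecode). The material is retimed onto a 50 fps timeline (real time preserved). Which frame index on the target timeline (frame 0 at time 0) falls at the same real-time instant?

frame 273460

Source frame index: (1×3600 + 31×60 + 9) × 25 + 5 = 136730.
Real time: 136730 / (25) = 27346/5 s.
Target frame: (27346/5) × (50) = 273460.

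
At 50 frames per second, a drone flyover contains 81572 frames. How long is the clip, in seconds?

Running time = 81572 / (50) = 1631.44 s.

1631.44 seconds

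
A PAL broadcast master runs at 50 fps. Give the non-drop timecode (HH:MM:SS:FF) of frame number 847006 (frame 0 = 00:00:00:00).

04:42:20:06

847006 ÷ 50 = 16940 full seconds, remainder 6 frames.
16940 s = 4 h 42 min 20 s.
Timecode: 04:42:20:06.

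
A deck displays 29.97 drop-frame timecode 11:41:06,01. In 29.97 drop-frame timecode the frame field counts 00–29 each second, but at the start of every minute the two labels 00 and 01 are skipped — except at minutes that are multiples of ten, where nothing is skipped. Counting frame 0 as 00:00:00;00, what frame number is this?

1260719

As if non-drop at 30 labels/s: (11 × 3600 + 41 × 60 + 6) × 30 + 1 = 1261981.
Minute boundaries passed: 701; those not divisible by 10: 701 − 70 = 631; dropped labels = 2 × 631 = 1262.
Actual frame index = 1261981 − 1262 = 1260719.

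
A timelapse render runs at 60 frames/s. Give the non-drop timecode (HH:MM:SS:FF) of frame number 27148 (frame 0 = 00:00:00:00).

00:07:32:28

27148 ÷ 60 = 452 full seconds, remainder 28 frames.
452 s = 0 h 7 min 32 s.
Timecode: 00:07:32:28.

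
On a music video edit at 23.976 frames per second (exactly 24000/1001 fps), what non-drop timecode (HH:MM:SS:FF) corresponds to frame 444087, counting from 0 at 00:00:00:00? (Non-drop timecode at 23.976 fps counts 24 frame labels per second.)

444087 ÷ 24 = 18503 full seconds, remainder 15 frames.
18503 s = 5 h 8 min 23 s.
Timecode: 05:08:23:15.

05:08:23:15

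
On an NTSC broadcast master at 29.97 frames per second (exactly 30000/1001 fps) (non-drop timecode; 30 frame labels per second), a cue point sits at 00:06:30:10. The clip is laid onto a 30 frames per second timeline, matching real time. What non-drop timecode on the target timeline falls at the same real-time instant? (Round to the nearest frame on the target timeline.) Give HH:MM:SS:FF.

Source frame index: (0×3600 + 6×60 + 30) × 30 + 10 = 11710.
Real time: 11710 / (30000/1001) = 1172171/3000 s.
Target frame: (1172171/3000) × (30) = 1172171/100 ≈ 11721.710 → 11722.
At 30 labels/s: frame 11722 → 00:06:30:22.

00:06:30:22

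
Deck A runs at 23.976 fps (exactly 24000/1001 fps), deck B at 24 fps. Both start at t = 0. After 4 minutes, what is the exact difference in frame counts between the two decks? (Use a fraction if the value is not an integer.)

4 min = 240 s.
A emits 24000/1001 × 240 = 5760000/1001 frames; B emits 24 × 240 = 5760.
Difference = 5760/1001 frames (≈ 5.7542); B is ahead of A.

5760/1001 frames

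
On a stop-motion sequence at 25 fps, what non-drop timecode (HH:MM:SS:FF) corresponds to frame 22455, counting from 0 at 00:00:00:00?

00:14:58:05

22455 ÷ 25 = 898 full seconds, remainder 5 frames.
898 s = 0 h 14 min 58 s.
Timecode: 00:14:58:05.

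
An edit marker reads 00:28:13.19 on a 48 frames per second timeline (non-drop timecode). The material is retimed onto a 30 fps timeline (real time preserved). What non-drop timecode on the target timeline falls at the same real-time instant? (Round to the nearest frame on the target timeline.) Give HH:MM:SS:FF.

00:28:13:12

Source frame index: (0×3600 + 28×60 + 13) × 48 + 19 = 81283.
Real time: 81283 / (48) = 81283/48 s.
Target frame: (81283/48) × (30) = 406415/8 ≈ 50801.875 → 50802.
At 30 labels/s: frame 50802 → 00:28:13:12.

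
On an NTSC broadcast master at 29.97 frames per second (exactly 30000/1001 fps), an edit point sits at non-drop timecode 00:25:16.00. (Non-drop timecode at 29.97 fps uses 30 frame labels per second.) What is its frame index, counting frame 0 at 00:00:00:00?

frame 45480

Total seconds to the label: (0 × 3600 + 25 × 60 + 16) = 1516.
Frame index = 1516 × 30 + 0 = 45480.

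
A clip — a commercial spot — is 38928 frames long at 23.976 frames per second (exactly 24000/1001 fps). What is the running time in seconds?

Running time = 38928 / (24000/1001) = 1623.622 s.

1623.622 seconds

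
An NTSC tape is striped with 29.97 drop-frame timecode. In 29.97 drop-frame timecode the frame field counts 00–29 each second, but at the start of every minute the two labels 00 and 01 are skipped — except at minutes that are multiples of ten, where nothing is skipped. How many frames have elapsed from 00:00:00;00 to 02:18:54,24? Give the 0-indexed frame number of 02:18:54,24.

249794

As if non-drop at 30 labels/s: (2 × 3600 + 18 × 60 + 54) × 30 + 24 = 250044.
Minute boundaries passed: 138; those not divisible by 10: 138 − 13 = 125; dropped labels = 2 × 125 = 250.
Actual frame index = 250044 − 250 = 249794.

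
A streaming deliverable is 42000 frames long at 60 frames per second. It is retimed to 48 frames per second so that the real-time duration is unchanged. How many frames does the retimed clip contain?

Target frames = source frames × (target rate / source rate) = 42000 × (48)/(60) = 42000 × 4/5 = 33600.

33600 frames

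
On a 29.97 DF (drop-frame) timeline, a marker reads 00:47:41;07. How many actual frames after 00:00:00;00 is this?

Complete 10-minute blocks: 4, each 17982 frames → 71928.
Remaining 7 whole minutes in the current block: 1800 + 6 × 1798 = 12588 frames.
Within the current minute: 41 × 30 + 7 − 2 = 1235 (labels ;00/;01 skipped at this minute). Total = 71928 + 12588 + 1235 = 85751.

85751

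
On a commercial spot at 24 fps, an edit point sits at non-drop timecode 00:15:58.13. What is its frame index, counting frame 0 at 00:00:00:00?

Total seconds to the label: (0 × 3600 + 15 × 60 + 58) = 958.
Frame index = 958 × 24 + 13 = 23005.

23005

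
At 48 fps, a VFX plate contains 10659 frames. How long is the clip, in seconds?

222.0625 seconds

Running time = 10659 / (48) = 222.0625 s.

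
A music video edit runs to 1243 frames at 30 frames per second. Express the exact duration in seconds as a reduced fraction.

1243/30 seconds

Running time = 1243 ÷ (30) = 1243 × 1/30 = 1243/30 s.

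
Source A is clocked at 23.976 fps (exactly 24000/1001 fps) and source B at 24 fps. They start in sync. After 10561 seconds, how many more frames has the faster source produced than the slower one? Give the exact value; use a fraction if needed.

A emits 24000/1001 × 10561 = 253464000/1001 frames; B emits 24 × 10561 = 253464.
Difference = 253464/1001 frames (≈ 253.2108); B is ahead of A.

253464/1001 frames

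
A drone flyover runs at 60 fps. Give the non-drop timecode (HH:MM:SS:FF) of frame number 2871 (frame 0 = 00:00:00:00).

2871 ÷ 60 = 47 full seconds, remainder 51 frames.
47 s = 0 h 0 min 47 s.
Timecode: 00:00:47:51.

00:00:47:51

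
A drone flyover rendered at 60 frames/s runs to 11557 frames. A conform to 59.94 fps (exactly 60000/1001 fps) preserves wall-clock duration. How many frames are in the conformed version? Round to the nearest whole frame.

Frames at target rate = 11557 × (60000/1001) / (60) = 127000/11 ≈ 11545.455.
Nearest whole frame: 11545.

11545 frames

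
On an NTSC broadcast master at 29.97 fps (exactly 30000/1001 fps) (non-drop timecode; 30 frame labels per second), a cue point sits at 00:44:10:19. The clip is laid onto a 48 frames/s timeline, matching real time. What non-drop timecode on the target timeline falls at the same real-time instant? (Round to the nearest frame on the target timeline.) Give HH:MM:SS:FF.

Source frame index: (0×3600 + 44×60 + 10) × 30 + 19 = 79519.
Real time: 79519 / (30000/1001) = 79598519/30000 s.
Target frame: (79598519/30000) × (48) = 79598519/625 ≈ 127357.630 → 127358.
At 48 labels/s: frame 127358 → 00:44:13:14.

00:44:13:14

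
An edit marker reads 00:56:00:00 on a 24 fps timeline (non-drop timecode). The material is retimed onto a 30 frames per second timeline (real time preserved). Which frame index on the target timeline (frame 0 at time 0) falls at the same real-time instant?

Source frame index: (0×3600 + 56×60 + 0) × 24 + 0 = 80640.
Real time: 80640 / (24) = 3360 s.
Target frame: (3360) × (30) = 100800.

frame 100800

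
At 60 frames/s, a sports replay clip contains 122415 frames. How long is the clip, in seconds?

2040.25 seconds

Running time = 122415 / (60) = 2040.25 s.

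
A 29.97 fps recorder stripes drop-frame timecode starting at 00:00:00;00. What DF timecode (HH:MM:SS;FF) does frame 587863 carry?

05:26:55;01

Ten DF minutes hold 17982 frames, so frame 587863 lies in block 32 (frames 575424–593405) with 12439 frames into that block.
The block's first minute is 1800 frames and the rest 1798 each; 12439 frames reaches minute 6, so 32 × 18 + 6 × 2 = 588 labels have been skipped so far.
Adding those back, label number 587863 + 588 = 588451 at 30 labels/s is 19615 s + 1 f = 5 h 26 min 55 s frame 1, i.e. 05:26:55;01.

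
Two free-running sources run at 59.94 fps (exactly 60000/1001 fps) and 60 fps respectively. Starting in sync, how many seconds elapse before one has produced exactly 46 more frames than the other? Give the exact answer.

23023/30 seconds

The gap grows by |60 − 60000/1001| = 60/1001 frames per second.
Time for a 46-frame gap: 46 ÷ (60/1001) = 23023/30 s.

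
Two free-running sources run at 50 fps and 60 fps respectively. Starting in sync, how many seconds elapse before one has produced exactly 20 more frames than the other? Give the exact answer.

The gap grows by |60 − 50| = 10 frames per second.
Time for a 20-frame gap: 20 ÷ (10) = 2 s.

2 seconds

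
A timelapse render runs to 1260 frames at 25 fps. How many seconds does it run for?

Running time = 1260 / (25) = 50.4 s.

50.4 seconds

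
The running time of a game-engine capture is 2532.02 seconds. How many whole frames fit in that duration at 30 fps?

75960 frames

Frames = 2532.02 × 30 = 379803/5 ≈ 75960.6000.
Complete frames: 75960.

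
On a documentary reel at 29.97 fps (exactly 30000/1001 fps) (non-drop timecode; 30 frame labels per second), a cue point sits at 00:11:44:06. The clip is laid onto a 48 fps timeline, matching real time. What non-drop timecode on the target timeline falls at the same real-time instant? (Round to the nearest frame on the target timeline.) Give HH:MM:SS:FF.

00:11:44:43

Source frame index: (0×3600 + 11×60 + 44) × 30 + 6 = 21126.
Real time: 21126 / (30000/1001) = 3524521/5000 s.
Target frame: (3524521/5000) × (48) = 21147126/625 ≈ 33835.402 → 33835.
At 48 labels/s: frame 33835 → 00:11:44:43.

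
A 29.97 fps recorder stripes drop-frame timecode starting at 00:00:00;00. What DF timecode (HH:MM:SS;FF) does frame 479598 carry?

04:26:42;18

Ten DF minutes hold 17982 frames, so frame 479598 lies in block 26 (frames 467532–485513) with 12066 frames into that block.
The block's first minute is 1800 frames and the rest 1798 each; 12066 frames reaches minute 6, so 26 × 18 + 6 × 2 = 480 labels have been skipped so far.
Adding those back, label number 479598 + 480 = 480078 at 30 labels/s is 16002 s + 18 f = 4 h 26 min 42 s frame 18, i.e. 04:26:42;18.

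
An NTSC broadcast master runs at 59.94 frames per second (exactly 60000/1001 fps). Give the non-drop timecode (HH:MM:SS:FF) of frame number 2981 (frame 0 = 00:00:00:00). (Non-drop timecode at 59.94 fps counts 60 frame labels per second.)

2981 ÷ 60 = 49 full seconds, remainder 41 frames.
49 s = 0 h 0 min 49 s.
Timecode: 00:00:49:41.

00:00:49:41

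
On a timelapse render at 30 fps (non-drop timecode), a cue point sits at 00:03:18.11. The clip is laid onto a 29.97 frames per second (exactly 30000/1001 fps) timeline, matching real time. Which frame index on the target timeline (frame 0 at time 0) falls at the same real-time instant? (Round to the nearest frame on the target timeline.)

frame 5945

Source frame index: (0×3600 + 3×60 + 18) × 30 + 11 = 5951.
Real time: 5951 / (30) = 5951/30 s.
Target frame: (5951/30) × (30000/1001) = 541000/91 ≈ 5945.055 → 5945.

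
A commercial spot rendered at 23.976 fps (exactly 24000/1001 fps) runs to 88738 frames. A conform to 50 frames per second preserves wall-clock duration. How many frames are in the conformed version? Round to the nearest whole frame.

Frames at target rate = 88738 × (50) / (24000/1001) = 44413369/240 ≈ 185055.704.
Nearest whole frame: 185056.

185056 frames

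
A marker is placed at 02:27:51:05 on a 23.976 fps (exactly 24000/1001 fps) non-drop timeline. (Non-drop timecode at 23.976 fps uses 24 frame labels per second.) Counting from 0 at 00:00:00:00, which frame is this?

frame 212909

Total seconds to the label: (2 × 3600 + 27 × 60 + 51) = 8871.
Frame index = 8871 × 24 + 5 = 212909.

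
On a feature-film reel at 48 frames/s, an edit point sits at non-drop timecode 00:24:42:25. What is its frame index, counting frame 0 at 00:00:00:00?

Total seconds to the label: (0 × 3600 + 24 × 60 + 42) = 1482.
Frame index = 1482 × 48 + 25 = 71161.

71161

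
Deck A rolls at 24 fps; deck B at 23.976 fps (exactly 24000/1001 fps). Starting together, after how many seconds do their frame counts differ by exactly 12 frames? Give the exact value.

The gap grows by |24000/1001 − 24| = 24/1001 frames per second.
Time for a 12-frame gap: 12 ÷ (24/1001) = 500.5 s.

500.5 seconds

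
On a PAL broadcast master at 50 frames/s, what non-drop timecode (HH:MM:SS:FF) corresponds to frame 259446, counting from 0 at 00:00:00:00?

259446 ÷ 50 = 5188 full seconds, remainder 46 frames.
5188 s = 1 h 26 min 28 s.
Timecode: 01:26:28:46.

01:26:28:46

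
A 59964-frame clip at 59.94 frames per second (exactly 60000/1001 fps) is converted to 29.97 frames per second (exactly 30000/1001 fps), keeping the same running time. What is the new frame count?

29982 frames

Target frames = source frames × (target rate / source rate) = 59964 × (30000/1001)/(60000/1001) = 59964 × 1/2 = 29982.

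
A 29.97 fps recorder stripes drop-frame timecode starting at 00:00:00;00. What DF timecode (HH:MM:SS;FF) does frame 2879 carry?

Ten DF minutes hold 17982 frames, so frame 2879 lies in block 0 (frames 0–17981) with 2879 frames into that block.
The block's first minute is 1800 frames and the rest 1798 each; 2879 frames reaches minute 1, so 0 × 18 + 1 × 2 = 2 labels have been skipped so far.
Adding those back, label number 2879 + 2 = 2881 at 30 labels/s is 96 s + 1 f = 0 h 1 min 36 s frame 1, i.e. 00:01:36;01.

00:01:36;01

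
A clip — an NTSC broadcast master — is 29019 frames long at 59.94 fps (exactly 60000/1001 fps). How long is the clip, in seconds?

Running time = 29019 / (60000/1001) = 484.13365 s.

484.13365 seconds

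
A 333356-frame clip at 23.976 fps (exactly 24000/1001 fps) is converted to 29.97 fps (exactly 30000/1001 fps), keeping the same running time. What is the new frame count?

Target frames = source frames × (target rate / source rate) = 333356 × (30000/1001)/(24000/1001) = 333356 × 5/4 = 416695.

416695 frames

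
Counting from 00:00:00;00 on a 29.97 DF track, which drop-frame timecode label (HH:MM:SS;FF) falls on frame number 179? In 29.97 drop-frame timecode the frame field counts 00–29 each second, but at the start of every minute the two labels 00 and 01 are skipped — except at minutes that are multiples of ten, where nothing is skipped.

00:00:05;29

Each 10-minute DF block holds 10 × 60 × 30 − 9 × 2 = 17982 frames. 179 ÷ 17982 → 0 full blocks, remainder 179.
Within the partial block the first minute is 1800 frames and each further minute 1798, so 0 further minute boundaries passed. Total skipped labels = 18 × 0 + 2 × 0 = 0.
Non-drop label index = 179 + 0 = 179; at 30 labels/s that is 00:00:05:29, i.e. DF 00:00:05;29.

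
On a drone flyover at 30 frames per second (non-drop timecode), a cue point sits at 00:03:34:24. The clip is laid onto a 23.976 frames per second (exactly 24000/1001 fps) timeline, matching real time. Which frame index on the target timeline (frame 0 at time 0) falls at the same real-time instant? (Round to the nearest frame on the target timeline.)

Source frame index: (0×3600 + 3×60 + 34) × 30 + 24 = 6444.
Real time: 6444 / (30) = 1074/5 s.
Target frame: (1074/5) × (24000/1001) = 5155200/1001 ≈ 5150.050 → 5150.

frame 5150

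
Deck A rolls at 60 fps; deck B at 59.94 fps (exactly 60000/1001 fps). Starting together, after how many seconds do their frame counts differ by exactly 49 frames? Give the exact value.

49049/60 seconds

The gap grows by |60000/1001 − 60| = 60/1001 frames per second.
Time for a 49-frame gap: 49 ÷ (60/1001) = 49049/60 s.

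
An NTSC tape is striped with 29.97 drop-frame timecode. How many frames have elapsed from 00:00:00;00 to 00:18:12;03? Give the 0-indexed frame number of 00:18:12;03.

32729

Complete 10-minute blocks: 1, each 17982 frames → 17982.
Remaining 8 whole minutes in the current block: 1800 + 7 × 1798 = 14386 frames.
Within the current minute: 12 × 30 + 3 − 2 = 361 (labels ;00/;01 skipped at this minute). Total = 17982 + 14386 + 361 = 32729.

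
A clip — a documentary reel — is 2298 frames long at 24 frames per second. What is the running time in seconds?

Running time = 2298 / (24) = 95.75 s.

95.75 seconds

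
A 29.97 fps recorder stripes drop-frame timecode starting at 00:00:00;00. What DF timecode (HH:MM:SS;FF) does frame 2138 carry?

Each 10-minute DF block holds 10 × 60 × 30 − 9 × 2 = 17982 frames. 2138 ÷ 17982 → 0 full blocks, remainder 2138.
Within the partial block the first minute is 1800 frames and each further minute 1798, so 1 further minute boundary passed. Total skipped labels = 18 × 0 + 2 × 1 = 2.
Non-drop label index = 2138 + 2 = 2140; at 30 labels/s that is 00:01:11:10, i.e. DF 00:01:11;10.

00:01:11;10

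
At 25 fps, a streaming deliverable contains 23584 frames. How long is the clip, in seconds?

943.36 seconds

Running time = 23584 / (25) = 943.36 s.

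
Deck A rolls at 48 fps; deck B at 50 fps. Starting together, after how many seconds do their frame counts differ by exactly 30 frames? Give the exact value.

The gap grows by |50 − 48| = 2 frames per second.
Time for a 30-frame gap: 30 ÷ (2) = 15 s.

15 seconds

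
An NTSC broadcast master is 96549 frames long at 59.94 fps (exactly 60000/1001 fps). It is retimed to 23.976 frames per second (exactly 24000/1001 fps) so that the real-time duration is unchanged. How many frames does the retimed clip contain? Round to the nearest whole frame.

Frames at target rate = 96549 × (24000/1001) / (60000/1001) = 193098/5 ≈ 38619.600.
Nearest whole frame: 38620.

38620 frames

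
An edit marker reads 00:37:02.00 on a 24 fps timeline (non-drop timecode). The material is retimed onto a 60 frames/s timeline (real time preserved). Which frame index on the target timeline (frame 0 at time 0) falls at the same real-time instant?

frame 133320

Source frame index: (0×3600 + 37×60 + 2) × 24 + 0 = 53328.
Real time: 53328 / (24) = 2222 s.
Target frame: (2222) × (60) = 133320.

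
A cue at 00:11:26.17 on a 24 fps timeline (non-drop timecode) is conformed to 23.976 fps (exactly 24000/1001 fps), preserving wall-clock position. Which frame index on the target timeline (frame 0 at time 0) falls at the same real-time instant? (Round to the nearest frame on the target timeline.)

frame 16465

Source frame index: (0×3600 + 11×60 + 26) × 24 + 17 = 16481.
Real time: 16481 / (24) = 16481/24 s.
Target frame: (16481/24) × (24000/1001) = 16481000/1001 ≈ 16464.535 → 16465.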